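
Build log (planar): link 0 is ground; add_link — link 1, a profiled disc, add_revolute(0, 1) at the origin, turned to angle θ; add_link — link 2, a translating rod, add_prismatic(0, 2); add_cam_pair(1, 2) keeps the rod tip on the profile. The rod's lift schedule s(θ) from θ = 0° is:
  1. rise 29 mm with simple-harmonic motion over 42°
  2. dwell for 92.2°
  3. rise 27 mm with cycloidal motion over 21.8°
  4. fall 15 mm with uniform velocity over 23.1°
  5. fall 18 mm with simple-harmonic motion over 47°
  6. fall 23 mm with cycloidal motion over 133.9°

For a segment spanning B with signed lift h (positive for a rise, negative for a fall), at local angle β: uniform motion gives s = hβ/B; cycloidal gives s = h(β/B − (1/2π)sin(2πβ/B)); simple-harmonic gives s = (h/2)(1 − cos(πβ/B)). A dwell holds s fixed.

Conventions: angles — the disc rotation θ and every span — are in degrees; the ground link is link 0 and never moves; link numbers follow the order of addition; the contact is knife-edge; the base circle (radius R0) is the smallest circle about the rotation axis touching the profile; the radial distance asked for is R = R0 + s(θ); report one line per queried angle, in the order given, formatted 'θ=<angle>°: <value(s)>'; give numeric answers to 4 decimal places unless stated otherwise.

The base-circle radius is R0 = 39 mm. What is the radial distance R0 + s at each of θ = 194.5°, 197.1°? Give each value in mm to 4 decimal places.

seg 1 [0°–42°] simple-harmonic, h=29: full span → s += 29 → s = 29.0000
seg 2 [42°–134.2°] dwell: s stays 29.0000
seg 3 [134.2°–156°] cycloidal, h=27: full span → s += 27 → s = 56.0000
seg 4 [156°–179.1°] uniform, h=-15: full span → s += -15 → s = 41.0000
seg 5 [179.1°–226.1°] simple-harmonic, h=-18: θ=194.5° here. β=15.4, B=47. -18/2·(1 − cos(π·0.3277)) = -4.3618 → s = 36.6382
seg 5 [179.1°–226.1°] simple-harmonic, h=-18: θ=197.1° here. β=18, B=47. -18/2·(1 − cos(π·0.3830)) = -5.7653 → s = 35.2347
θ=194.5°: R = R0 + s = 39 + 36.6382 = 75.6382
θ=197.1°: R = R0 + s = 39 + 35.2347 = 74.2347

θ=194.5°: 75.6382
θ=197.1°: 74.2347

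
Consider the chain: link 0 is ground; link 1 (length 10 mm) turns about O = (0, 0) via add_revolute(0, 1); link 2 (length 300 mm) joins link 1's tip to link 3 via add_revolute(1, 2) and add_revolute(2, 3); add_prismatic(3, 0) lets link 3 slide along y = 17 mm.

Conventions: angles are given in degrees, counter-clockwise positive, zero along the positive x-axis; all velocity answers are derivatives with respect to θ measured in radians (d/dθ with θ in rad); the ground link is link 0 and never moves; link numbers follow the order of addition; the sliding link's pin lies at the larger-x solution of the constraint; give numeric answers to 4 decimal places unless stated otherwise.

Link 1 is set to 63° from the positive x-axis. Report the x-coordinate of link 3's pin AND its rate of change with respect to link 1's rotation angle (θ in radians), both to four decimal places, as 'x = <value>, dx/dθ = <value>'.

geometry: r = 10 mm, L = 300 mm, e = 17 mm
crank pin P = (r cos θ, r sin θ) = (4.539905, 8.910065)
h = r sin θ − e = 8.910065 − 17 = -8.089935
x = r cos θ + √(L² − h²) = 4.539905 + 299.890902 = 304.430807
dx/dθ = −r sin θ − h·r cos θ/√(L² − h²) (θ in radians; h = -8.089935) = -8.787596

x = 304.4308, dx/dθ = -8.7876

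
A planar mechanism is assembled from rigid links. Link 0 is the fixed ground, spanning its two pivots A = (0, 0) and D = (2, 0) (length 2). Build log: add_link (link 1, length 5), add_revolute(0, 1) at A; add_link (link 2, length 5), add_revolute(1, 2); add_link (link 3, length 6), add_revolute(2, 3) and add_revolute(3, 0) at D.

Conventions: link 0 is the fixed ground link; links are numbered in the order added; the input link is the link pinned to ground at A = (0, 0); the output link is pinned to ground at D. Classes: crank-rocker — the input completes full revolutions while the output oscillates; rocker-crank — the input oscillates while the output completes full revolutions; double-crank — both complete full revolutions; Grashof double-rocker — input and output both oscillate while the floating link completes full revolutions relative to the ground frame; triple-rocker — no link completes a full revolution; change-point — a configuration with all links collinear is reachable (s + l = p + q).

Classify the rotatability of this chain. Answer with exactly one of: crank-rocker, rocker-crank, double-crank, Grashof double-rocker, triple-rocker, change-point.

lengths: ground=2, input=5, coupler=5, output=6
sorted: s=2 (shortest), l=6 (longest), p+q=10
s + l = 8 vs p + q = 10
s + l < p + q (Grashof) with shortest = ground link → double-crank

double-crank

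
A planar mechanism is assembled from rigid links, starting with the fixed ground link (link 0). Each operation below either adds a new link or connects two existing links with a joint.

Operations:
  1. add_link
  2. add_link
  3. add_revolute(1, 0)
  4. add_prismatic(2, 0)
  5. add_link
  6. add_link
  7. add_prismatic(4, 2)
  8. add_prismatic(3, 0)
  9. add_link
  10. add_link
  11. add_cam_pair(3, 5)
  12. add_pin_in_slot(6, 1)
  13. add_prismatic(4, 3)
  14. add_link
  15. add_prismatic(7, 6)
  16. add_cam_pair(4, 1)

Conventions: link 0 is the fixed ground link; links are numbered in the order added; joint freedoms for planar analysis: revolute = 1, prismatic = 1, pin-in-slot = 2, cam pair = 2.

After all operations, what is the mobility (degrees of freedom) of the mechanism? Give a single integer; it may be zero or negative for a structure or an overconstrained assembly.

link 0 = ground. State L|J1|J2 = 1|0|0
+link1  2|0|0
+link2  3|0|0
R(1,0) f=1→J1  3|1|0
P(2,0) f=1→J1  3|2|0
+link3  4|2|0
+link4  5|2|0
P(4,2) f=1→J1  5|3|0
P(3,0) f=1→J1  5|4|0
+link5  6|4|0
+link6  7|4|0
C(3,5) f=2→J2  7|4|1
PS(6,1) f=2→J2  7|4|2
P(4,3) f=1→J1  7|5|2
+link7  8|5|2
P(7,6) f=1→J1  8|6|2
C(4,1) f=2→J2  8|6|3
M = 3(8−1)−2·6−3 = 21−12−3 = 6

M = 6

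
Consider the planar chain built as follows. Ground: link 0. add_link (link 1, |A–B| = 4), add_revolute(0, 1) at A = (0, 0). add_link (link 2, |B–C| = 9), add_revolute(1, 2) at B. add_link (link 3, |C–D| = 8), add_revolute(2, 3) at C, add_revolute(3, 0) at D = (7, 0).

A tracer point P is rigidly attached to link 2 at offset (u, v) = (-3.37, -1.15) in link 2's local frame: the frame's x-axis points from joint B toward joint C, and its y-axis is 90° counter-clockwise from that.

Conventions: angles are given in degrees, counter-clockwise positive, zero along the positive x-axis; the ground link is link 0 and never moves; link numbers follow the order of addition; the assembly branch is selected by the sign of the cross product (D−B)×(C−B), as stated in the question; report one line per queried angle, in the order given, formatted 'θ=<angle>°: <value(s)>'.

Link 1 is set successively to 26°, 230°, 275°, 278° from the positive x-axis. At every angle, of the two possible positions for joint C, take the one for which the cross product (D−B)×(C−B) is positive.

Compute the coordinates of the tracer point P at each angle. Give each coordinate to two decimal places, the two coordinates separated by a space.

A=(0,0), D=(7.00,0)
θ=26°: B = A + 4.00·(cos26°, sin26°) = (3.5952, 1.7535)
θ=26°: |BD| = 3.8298
θ=26°: circle(B,9.00) ∩ circle(D,8.00): a=4.1343, h=7.9942
θ=26°:   candidates: C₊=(10.9309,6.9677) cross=30.616; C₋=(3.6106,-7.2465) cross=-30.616
θ=26°:   branch + wants cross > 0 → take C=(10.9309,6.9677) (cross=30.616)
θ=26°: ex = (C−B)/|BC| = (0.8151,0.5794); ey = (-0.5794,0.8151)
θ=26°: P = B + -3.37·ex + -1.15·ey = (1.5146,-1.1363)
θ=230°: B = A + 4.00·(cos230°, sin230°) = (-2.5712, -3.0642)
θ=230°: |BD| = 10.0497
θ=230°: circle(B,9.00) ∩ circle(D,8.00): a=5.8706, h=6.8217
θ=230°:   candidates: C₊=(0.9400,5.2227) cross=68.556; C₋=(5.0999,-7.7711) cross=-68.556
θ=230°:   branch + wants cross > 0 → take C=(0.9400,5.2227) (cross=68.556)
θ=230°: ex = (C−B)/|BC| = (0.3901,0.9208); ey = (-0.9208,0.3901)
θ=230°: P = B + -3.37·ex + -1.15·ey = (-2.8270,-6.6158)
θ=275°: B = A + 4.00·(cos275°, sin275°) = (0.3486, -3.9848)
θ=275°: |BD| = 7.7537
θ=275°: circle(B,9.00) ∩ circle(D,8.00): a=4.9731, h=7.5012
θ=275°:   candidates: C₊=(0.7597,5.0058) cross=58.162; C₋=(8.4698,-7.8638) cross=-58.162
θ=275°:   branch + wants cross > 0 → take C=(0.7597,5.0058) (cross=58.162)
θ=275°: ex = (C−B)/|BC| = (0.0457,0.9990); ey = (-0.9990,0.0457)
θ=275°: P = B + -3.37·ex + -1.15·ey = (1.3435,-7.4038)
θ=278°: B = A + 4.00·(cos278°, sin278°) = (0.5567, -3.9611)
θ=278°: |BD| = 7.5635
θ=278°: circle(B,9.00) ∩ circle(D,8.00): a=4.9056, h=7.5456
θ=278°:   candidates: C₊=(0.7840,5.0361) cross=57.071; C₋=(8.6874,-7.8200) cross=-57.071
θ=278°:   branch + wants cross > 0 → take C=(0.7840,5.0361) (cross=57.071)
θ=278°: ex = (C−B)/|BC| = (0.0253,0.9997); ey = (-0.9997,0.0253)
θ=278°: P = B + -3.37·ex + -1.15·ey = (1.6212,-7.3590)

θ=26°: 1.51 -1.14
θ=230°: -2.83 -6.62
θ=275°: 1.34 -7.40
θ=278°: 1.62 -7.36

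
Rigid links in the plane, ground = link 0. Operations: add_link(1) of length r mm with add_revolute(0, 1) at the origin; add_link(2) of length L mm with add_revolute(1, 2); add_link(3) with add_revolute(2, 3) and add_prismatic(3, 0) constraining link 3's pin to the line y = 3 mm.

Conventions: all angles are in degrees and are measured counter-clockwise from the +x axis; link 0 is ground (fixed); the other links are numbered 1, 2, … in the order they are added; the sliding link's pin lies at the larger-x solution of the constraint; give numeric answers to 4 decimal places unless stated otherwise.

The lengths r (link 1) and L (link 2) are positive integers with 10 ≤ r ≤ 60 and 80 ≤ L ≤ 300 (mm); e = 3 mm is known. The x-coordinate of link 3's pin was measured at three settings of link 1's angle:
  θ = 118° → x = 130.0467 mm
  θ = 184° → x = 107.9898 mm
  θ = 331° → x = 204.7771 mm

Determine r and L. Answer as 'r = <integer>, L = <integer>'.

constraint per measurement: (x − r cos θ)² + (r sin θ − e)² = L²
subtracting the θ₁ and θ₂ equations cancels the r² and L² terms:
r = (x₁² − x₂²) / (2[(x₁cos θ₁ + e sin θ₁) − (x₂cos θ₂ + e sin θ₂)]) = 52.9999 → r = 53
L² = (x₁ − r cos θ₁)² + (r sin θ₁ − e)² = 25921.0090 → L = 161.0000 → L = 161
check at θ₃=331°: x = 204.7771 (printed 204.7771) ✓

r = 53, L = 161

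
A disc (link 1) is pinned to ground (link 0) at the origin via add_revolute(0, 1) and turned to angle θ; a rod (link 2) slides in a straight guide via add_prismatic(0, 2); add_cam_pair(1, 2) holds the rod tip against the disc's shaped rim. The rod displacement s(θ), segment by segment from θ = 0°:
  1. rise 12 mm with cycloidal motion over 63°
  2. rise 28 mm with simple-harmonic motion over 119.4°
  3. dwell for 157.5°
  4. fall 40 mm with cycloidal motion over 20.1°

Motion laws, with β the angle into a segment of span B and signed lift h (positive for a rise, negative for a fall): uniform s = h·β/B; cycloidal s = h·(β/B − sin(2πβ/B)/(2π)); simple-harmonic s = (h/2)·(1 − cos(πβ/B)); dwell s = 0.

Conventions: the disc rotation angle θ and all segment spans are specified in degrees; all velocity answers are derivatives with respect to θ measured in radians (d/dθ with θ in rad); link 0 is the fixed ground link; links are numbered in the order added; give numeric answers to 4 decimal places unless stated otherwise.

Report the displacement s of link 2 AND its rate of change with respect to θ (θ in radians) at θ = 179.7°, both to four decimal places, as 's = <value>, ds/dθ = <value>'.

segment 1 (0° to 63°, cycloidal, h = 12) is passed completely: s = 0.0000 + (12) = 12.0000
θ = 179.7° falls in segment 2 (63° to 182.4°, simple-harmonic, h = 28): β = 179.7 − 63 = 116.7°, B = 119.4°; Δs = 28/2·(1 − cos(π·0.9774)) = 27.9647; s = 12.0000 + 27.9647 = 39.9647
velocity in seg [63°–182.4°] (simple-harmonic), θ in radians: β = 116.7° = 2.0368 rad, B = 119.4° = 2.0839 rad; ds/dθ = (πh/(2B)) sin(πβ/B) = (π·28/(2·2.0839)) sin(π·0.9774) = 1.498098 mm/rad

s = 39.9647, ds/dθ = 1.4981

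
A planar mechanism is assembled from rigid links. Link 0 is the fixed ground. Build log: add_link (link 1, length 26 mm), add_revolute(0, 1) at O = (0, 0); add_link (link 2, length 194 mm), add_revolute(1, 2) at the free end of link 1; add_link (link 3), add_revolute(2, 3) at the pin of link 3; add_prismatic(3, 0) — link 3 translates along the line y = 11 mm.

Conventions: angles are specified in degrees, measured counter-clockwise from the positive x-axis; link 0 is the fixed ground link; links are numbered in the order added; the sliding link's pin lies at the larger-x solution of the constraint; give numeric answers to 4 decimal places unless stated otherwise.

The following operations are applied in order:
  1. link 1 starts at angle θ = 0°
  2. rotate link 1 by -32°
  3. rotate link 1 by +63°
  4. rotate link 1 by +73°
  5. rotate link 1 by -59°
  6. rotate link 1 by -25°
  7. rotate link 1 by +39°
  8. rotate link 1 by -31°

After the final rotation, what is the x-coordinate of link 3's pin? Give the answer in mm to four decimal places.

geometry: r = 26 mm, L = 194 mm, e = 11 mm; θ starts at 0°
rotate link 1 by -32°: θ ← 0° -32° = -32°
rotate link 1 by +63°: θ ← -32° +63° = 31°
rotate link 1 by +73°: θ ← 31° +73° = 104°
rotate link 1 by -59°: θ ← 104° -59° = 45°
rotate link 1 by -25°: θ ← 45° -25° = 20°
rotate link 1 by +39°: θ ← 20° +39° = 59°
rotate link 1 by -31°: θ ← 59° -31° = 28°
crank pin P = (r cos θ, r sin θ) = (22.956637, 12.206261)
h = r sin θ − e = 12.206261 − 11 = 1.206261
x = r cos θ + √(L² − h²) = 22.956637 + 193.996250 = 216.952887

216.9529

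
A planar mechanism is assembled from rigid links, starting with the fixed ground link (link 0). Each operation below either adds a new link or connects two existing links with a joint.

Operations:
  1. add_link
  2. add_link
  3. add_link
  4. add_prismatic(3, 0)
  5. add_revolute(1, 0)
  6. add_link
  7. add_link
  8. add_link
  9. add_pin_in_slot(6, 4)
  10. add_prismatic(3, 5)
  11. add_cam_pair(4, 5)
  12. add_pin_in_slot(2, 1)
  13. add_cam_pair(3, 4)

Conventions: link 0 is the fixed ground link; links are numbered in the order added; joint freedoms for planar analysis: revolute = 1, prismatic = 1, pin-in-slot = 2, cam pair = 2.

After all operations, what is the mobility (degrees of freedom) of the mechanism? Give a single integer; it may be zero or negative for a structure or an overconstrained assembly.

(L,J1,J2)=(1,0,0); link0 fixed
link1: (2,0,0)
link2: (3,0,0)
link3: (4,0,0)
P 3-0 [J1]: (4,1,0)
R 1-0 [J1]: (4,2,0)
link4: (5,2,0)
link5: (6,2,0)
link6: (7,2,0)
PS 6-4 [J2]: (7,2,1)
P 3-5 [J1]: (7,3,1)
C 4-5 [J2]: (7,3,2)
PS 2-1 [J2]: (7,3,3)
C 3-4 [J2]: (7,3,4)
Grübler: 3·6 − 2·3 − 4 = 8

M = 8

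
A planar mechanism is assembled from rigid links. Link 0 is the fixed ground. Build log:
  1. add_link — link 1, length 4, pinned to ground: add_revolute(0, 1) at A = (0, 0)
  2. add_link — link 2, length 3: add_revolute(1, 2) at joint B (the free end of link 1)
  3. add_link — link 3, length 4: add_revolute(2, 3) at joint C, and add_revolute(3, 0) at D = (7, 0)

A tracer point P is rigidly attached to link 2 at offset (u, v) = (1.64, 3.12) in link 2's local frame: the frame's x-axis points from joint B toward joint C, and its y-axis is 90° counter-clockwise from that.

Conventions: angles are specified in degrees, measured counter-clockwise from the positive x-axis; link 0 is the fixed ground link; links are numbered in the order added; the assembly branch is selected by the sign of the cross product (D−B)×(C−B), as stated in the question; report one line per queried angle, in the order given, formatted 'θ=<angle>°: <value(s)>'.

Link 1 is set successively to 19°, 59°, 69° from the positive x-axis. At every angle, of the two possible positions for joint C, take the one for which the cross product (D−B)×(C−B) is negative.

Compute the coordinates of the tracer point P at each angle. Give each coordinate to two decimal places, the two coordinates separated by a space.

A=(0,0), D=(7.00,0)
θ=19°: B = A + 4.00·(cos19°, sin19°) = (3.7821, 1.3023)
θ=19°: |BD| = 3.4714
θ=19°: circle(B,3.00) ∩ circle(D,4.00): a=0.7275, h=2.9105
θ=19°:   candidates: C₊=(5.5483,3.7273) cross=10.103; C₋=(3.3646,-1.6685) cross=-10.103
θ=19°:   branch - wants cross < 0 → take C=(3.3646,-1.6685) (cross=-10.103)
θ=19°: ex = (C−B)/|BC| = (-0.1392,-0.9903); ey = (0.9903,-0.1392)
θ=19°: P = B + 1.64·ex + 3.12·ey = (6.6435,-0.7559)
θ=59°: B = A + 4.00·(cos59°, sin59°) = (2.0602, 3.4287)
θ=59°: |BD| = 6.0131
θ=59°: circle(B,3.00) ∩ circle(D,4.00): a=2.4245, h=1.7668
θ=59°:   candidates: C₊=(5.0594,3.4977) cross=10.624; C₋=(3.0445,0.5947) cross=-10.624
θ=59°:   branch - wants cross < 0 → take C=(3.0445,0.5947) (cross=-10.624)
θ=59°: ex = (C−B)/|BC| = (0.3281,-0.9446); ey = (0.9446,0.3281)
θ=59°: P = B + 1.64·ex + 3.12·ey = (5.5455,2.9031)
θ=69°: B = A + 4.00·(cos69°, sin69°) = (1.4335, 3.7343)
θ=69°: |BD| = 6.7031
θ=69°: circle(B,3.00) ∩ circle(D,4.00): a=2.8294, h=0.9973
θ=69°:   candidates: C₊=(4.3387,2.9862) cross=6.685; C₋=(3.2275,1.3299) cross=-6.685
θ=69°:   branch - wants cross < 0 → take C=(3.2275,1.3299) (cross=-6.685)
θ=69°: ex = (C−B)/|BC| = (0.5980,-0.8015); ey = (0.8015,0.5980)
θ=69°: P = B + 1.64·ex + 3.12·ey = (4.9148,4.2857)

θ=19°: 6.64 -0.76
θ=59°: 5.55 2.90
θ=69°: 4.91 4.29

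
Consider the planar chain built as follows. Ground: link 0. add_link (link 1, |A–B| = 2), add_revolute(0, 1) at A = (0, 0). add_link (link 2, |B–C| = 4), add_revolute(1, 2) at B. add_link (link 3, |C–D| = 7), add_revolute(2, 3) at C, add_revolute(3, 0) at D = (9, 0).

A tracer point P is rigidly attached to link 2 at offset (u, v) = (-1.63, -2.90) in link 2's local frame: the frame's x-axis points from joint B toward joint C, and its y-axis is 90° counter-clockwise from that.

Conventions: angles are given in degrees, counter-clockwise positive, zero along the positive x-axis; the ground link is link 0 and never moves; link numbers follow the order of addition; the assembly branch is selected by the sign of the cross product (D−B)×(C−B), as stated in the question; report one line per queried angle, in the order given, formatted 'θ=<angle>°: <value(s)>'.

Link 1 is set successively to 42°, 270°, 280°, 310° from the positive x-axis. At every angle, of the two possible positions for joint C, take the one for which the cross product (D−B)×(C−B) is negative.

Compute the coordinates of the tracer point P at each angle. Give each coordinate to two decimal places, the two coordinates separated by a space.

A=(0,0), D=(9.00,0)
θ=42°: B = A + 2.00·(cos42°, sin42°) = (1.4863, 1.3383)
θ=42°: |BD| = 7.6320
θ=42°: circle(B,4.00) ∩ circle(D,7.00): a=1.6540, h=3.6420
θ=42°:   candidates: C₊=(3.7533,4.6338) cross=27.796; C₋=(2.4761,-2.5374) cross=-27.796
θ=42°:   branch - wants cross < 0 → take C=(2.4761,-2.5374) (cross=-27.796)
θ=42°: ex = (C−B)/|BC| = (0.2474,-0.9689); ey = (0.9689,0.2474)
θ=42°: P = B + -1.63·ex + -2.90·ey = (-1.7269,2.2000)
θ=270°: B = A + 2.00·(cos270°, sin270°) = (-0.0000, -2.0000)
θ=270°: |BD| = 9.2195
θ=270°: circle(B,4.00) ∩ circle(D,7.00): a=2.8201, h=2.8367
θ=270°:   candidates: C₊=(2.1376,1.3809) cross=26.153; C₋=(3.3683,-4.1574) cross=-26.153
θ=270°:   branch - wants cross < 0 → take C=(3.3683,-4.1574) (cross=-26.153)
θ=270°: ex = (C−B)/|BC| = (0.8421,-0.5394); ey = (0.5394,0.8421)
θ=270°: P = B + -1.63·ex + -2.90·ey = (-2.9367,-3.5629)
θ=280°: B = A + 2.00·(cos280°, sin280°) = (0.3473, -1.9696)
θ=280°: |BD| = 8.8740
θ=280°: circle(B,4.00) ∩ circle(D,7.00): a=2.5777, h=3.0587
θ=280°:   candidates: C₊=(2.1818,1.5849) cross=27.143; C₋=(3.5396,-4.3799) cross=-27.143
θ=280°:   branch - wants cross < 0 → take C=(3.5396,-4.3799) (cross=-27.143)
θ=280°: ex = (C−B)/|BC| = (0.7981,-0.6026); ey = (0.6026,0.7981)
θ=280°: P = B + -1.63·ex + -2.90·ey = (-2.7010,-3.3018)
θ=310°: B = A + 2.00·(cos310°, sin310°) = (1.2856, -1.5321)
θ=310°: |BD| = 7.8651
θ=310°: circle(B,4.00) ∩ circle(D,7.00): a=1.8347, h=3.5544
θ=310°:   candidates: C₊=(2.3927,2.3116) cross=27.956; C₋=(3.7775,-4.6610) cross=-27.956
θ=310°:   branch - wants cross < 0 → take C=(3.7775,-4.6610) (cross=-27.956)
θ=310°: ex = (C−B)/|BC| = (0.6230,-0.7822); ey = (0.7822,0.6230)
θ=310°: P = B + -1.63·ex + -2.90·ey = (-1.9984,-2.0637)

θ=42°: -1.73 2.20
θ=270°: -2.94 -3.56
θ=280°: -2.70 -3.30
θ=310°: -2.00 -2.06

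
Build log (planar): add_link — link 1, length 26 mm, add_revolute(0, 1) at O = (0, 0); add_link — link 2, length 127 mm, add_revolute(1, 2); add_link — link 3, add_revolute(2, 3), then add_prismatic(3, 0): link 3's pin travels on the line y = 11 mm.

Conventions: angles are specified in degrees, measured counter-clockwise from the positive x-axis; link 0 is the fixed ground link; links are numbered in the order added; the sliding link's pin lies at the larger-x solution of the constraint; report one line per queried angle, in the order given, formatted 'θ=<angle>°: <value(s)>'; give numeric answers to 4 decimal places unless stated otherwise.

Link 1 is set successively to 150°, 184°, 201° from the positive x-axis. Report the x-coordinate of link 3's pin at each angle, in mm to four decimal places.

geometry: r = 26 mm, L = 127 mm, e = 11 mm
θ=150°: crank pin P = (r cos θ, r sin θ) = (-22.516660, 13.000000)
θ=150°: h = r sin θ − e = 13.000000 − 11 = 2.000000
θ=150°: x = r cos θ + √(L² − h²) = -22.516660 + 126.984251 = 104.467590
θ=184°: crank pin P = (r cos θ, r sin θ) = (-25.936665, -1.813668)
θ=184°: h = r sin θ − e = -1.813668 − 11 = -12.813668
θ=184°: x = r cos θ + √(L² − h²) = -25.936665 + 126.351929 = 100.415263
θ=201°: crank pin P = (r cos θ, r sin θ) = (-24.273091, -9.317567)
θ=201°: h = r sin θ − e = -9.317567 − 11 = -20.317567
θ=201°: x = r cos θ + √(L² − h²) = -24.273091 + 125.364255 = 101.091164

θ=150°: 104.4676
θ=184°: 100.4153
θ=201°: 101.0912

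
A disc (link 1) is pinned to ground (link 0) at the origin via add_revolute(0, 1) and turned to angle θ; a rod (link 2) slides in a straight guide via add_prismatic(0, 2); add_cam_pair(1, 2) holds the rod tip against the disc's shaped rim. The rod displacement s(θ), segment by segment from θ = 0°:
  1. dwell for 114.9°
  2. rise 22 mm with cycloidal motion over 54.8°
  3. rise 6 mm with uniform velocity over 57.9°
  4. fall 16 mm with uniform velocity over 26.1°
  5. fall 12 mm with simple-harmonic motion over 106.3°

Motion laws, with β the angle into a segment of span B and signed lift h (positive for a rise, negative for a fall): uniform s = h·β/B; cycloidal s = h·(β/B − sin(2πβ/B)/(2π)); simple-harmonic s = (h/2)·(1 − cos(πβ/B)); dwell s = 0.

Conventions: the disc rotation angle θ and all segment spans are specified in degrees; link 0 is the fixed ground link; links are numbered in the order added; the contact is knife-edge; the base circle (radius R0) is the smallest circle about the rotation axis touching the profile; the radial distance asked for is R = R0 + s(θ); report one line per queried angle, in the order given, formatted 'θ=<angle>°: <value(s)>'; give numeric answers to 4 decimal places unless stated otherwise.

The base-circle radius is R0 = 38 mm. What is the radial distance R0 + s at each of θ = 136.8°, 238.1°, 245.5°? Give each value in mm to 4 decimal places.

segment 1 (0° to 114.9°, dwell): s unchanged at 0.0000
θ = 136.8° falls in segment 2 (114.9° to 169.7°, cycloidal, h = 22): β = 136.8 − 114.9 = 21.9°, B = 54.8°; Δs = 22·(0.3996 − sin(2π·0.3996)/(2π)) = 6.7274; s = 0.0000 + 6.7274 = 6.7274
segment 2 (114.9° to 169.7°, cycloidal, h = 22) is passed completely: s = 0.0000 + (22) = 22.0000
segment 3 (169.7° to 227.6°, uniform, h = 6) is passed completely: s = 22.0000 + (6) = 28.0000
θ = 238.1° falls in segment 4 (227.6° to 253.7°, uniform, h = -16): β = 238.1 − 227.6 = 10.5°, B = 26.1°; Δs = -16·10.5/26.1 = -6.4368; s = 28.0000 − 6.4368 = 21.5632
θ = 245.5° falls in segment 4 (227.6° to 253.7°, uniform, h = -16): β = 245.5 − 227.6 = 17.9°, B = 26.1°; Δs = -16·17.9/26.1 = -10.9732; s = 28.0000 − 10.9732 = 17.0268
θ=136.8°: R = R0 + s = 38 + 6.7274 = 44.7274
θ=238.1°: R = R0 + s = 38 + 21.5632 = 59.5632
θ=245.5°: R = R0 + s = 38 + 17.0268 = 55.0268

θ=136.8°: 44.7274
θ=238.1°: 59.5632
θ=245.5°: 55.0268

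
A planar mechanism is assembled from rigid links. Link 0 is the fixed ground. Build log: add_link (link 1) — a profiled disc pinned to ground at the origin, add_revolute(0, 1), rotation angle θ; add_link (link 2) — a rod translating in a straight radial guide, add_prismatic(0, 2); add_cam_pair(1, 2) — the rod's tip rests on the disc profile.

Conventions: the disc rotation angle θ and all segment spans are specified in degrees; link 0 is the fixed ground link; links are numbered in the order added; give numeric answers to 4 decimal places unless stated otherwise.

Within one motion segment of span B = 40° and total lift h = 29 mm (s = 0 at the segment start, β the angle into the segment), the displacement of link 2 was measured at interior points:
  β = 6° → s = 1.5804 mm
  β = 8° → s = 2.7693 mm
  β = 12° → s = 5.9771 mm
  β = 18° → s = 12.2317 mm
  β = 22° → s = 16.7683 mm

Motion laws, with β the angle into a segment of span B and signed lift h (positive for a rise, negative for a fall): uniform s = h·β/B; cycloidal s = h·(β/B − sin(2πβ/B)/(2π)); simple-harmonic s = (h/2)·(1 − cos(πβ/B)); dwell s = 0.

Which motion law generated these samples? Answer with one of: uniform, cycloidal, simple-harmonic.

candidates at β/B = r: uniform s = h·r (linear in β); cycloidal s = h·(r − sin(2πr)/(2π)); simple-harmonic s = (h/2)(1 − cos(πr))
β=6°: printed 1.5804 | uniform 4.3500, cycloidal 0.6160, simple-harmonic 1.5804
β=8°: printed 2.7693 | uniform 5.8000, cycloidal 1.4104, simple-harmonic 2.7693
β=12°: printed 5.9771 | uniform 8.7000, cycloidal 4.3104, simple-harmonic 5.9771
β=18°: printed 12.2317 | uniform 13.0500, cycloidal 11.6237, simple-harmonic 12.2317
β=22°: printed 16.7683 | uniform 15.9500, cycloidal 17.3763, simple-harmonic 16.7683
only one law matches every sample → simple-harmonic

simple-harmonic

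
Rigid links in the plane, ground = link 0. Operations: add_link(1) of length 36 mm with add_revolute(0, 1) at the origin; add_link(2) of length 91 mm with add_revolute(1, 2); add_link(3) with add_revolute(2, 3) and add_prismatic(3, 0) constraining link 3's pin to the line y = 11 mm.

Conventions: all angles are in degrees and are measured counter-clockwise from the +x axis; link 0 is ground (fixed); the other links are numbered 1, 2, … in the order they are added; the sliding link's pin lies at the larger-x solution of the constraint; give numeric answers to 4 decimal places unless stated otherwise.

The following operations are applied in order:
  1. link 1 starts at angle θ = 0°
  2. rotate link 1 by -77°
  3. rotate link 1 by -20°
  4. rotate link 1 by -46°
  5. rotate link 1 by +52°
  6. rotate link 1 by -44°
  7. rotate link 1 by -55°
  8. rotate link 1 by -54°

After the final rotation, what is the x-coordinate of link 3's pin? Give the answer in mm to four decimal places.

geometry: r = 36 mm, L = 91 mm, e = 11 mm; θ starts at 0°
rotate link 1 by -77°: θ ← 0° -77° = -77°
rotate link 1 by -20°: θ ← -77° -20° = -97°
rotate link 1 by -46°: θ ← -97° -46° = -143°
rotate link 1 by +52°: θ ← -143° +52° = -91°
rotate link 1 by -44°: θ ← -91° -44° = -135°
rotate link 1 by -55°: θ ← -135° -55° = -190°
rotate link 1 by -54°: θ ← -190° -54° = -244°
crank pin P = (r cos θ, r sin θ) = (-15.781361, 32.356586)
h = r sin θ − e = 32.356586 − 11 = 21.356586
x = r cos θ + √(L² − h²) = -15.781361 + 88.458444 = 72.677082

72.6771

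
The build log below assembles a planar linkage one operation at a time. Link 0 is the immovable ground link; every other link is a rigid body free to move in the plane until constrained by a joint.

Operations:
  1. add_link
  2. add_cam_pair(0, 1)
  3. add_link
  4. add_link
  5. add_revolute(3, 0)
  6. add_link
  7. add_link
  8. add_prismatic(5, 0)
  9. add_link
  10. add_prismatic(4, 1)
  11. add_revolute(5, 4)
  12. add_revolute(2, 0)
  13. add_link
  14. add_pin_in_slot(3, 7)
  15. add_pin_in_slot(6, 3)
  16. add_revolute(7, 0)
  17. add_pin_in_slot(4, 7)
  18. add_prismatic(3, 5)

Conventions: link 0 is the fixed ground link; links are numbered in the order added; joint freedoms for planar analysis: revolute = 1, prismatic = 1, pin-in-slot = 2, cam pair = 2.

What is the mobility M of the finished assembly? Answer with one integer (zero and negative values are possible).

L=1 J1=0 J2=0
add link → L=2 J1=0 J2=0
C@0,1 dof=2 J2 → L=2 J1=0 J2=1
add link → L=3 J1=0 J2=1
add link → L=4 J1=0 J2=1
R@3,0 dof=1 J1 → L=4 J1=1 J2=1
add link → L=5 J1=1 J2=1
add link → L=6 J1=1 J2=1
P@5,0 dof=1 J1 → L=6 J1=2 J2=1
add link → L=7 J1=2 J2=1
P@4,1 dof=1 J1 → L=7 J1=3 J2=1
R@5,4 dof=1 J1 → L=7 J1=4 J2=1
R@2,0 dof=1 J1 → L=7 J1=5 J2=1
add link → L=8 J1=5 J2=1
PS@3,7 dof=2 J2 → L=8 J1=5 J2=2
PS@6,3 dof=2 J2 → L=8 J1=5 J2=3
R@7,0 dof=1 J1 → L=8 J1=6 J2=3
PS@4,7 dof=2 J2 → L=8 J1=6 J2=4
P@3,5 dof=1 J1 → L=8 J1=7 J2=4
M=3(L−1)−2J1−J2=3·7−2·7−4=3

M = 3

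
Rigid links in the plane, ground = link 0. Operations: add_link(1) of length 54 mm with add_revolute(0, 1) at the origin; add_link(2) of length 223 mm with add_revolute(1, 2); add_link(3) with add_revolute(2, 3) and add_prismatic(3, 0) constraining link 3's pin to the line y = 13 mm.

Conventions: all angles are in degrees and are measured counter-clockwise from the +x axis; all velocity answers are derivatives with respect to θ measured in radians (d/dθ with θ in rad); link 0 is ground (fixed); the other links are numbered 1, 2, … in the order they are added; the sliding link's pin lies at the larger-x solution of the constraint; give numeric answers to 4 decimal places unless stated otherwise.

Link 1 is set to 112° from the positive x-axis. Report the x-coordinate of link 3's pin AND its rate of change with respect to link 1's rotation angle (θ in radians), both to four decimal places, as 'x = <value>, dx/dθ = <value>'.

geometry: r = 54 mm, L = 223 mm, e = 13 mm
crank pin P = (r cos θ, r sin θ) = (-20.228756, 50.067928)
h = r sin θ − e = 50.067928 − 13 = 37.067928
x = r cos θ + √(L² − h²) = -20.228756 + 219.897632 = 199.668876
dx/dθ = −r sin θ − h·r cos θ/√(L² − h²) (θ in radians; h = 37.067928) = -46.657987

x = 199.6689, dx/dθ = -46.6580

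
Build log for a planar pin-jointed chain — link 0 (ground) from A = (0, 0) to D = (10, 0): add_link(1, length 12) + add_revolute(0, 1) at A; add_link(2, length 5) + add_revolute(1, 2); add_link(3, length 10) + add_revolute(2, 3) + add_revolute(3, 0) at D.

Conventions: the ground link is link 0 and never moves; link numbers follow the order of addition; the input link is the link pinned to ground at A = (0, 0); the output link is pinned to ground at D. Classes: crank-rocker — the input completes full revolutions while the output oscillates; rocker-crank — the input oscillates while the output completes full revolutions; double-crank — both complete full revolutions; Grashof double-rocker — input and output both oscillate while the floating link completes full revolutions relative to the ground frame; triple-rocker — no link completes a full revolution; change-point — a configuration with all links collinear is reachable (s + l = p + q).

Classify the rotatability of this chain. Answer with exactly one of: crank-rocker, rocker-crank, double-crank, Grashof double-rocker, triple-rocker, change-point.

lengths: ground=10, input=12, coupler=5, output=10
sorted: s=5 (shortest), l=12 (longest), p+q=20
s + l = 17 vs p + q = 20
s + l < p + q (Grashof) with shortest = coupler link → Grashof double-rocker

Grashof double-rocker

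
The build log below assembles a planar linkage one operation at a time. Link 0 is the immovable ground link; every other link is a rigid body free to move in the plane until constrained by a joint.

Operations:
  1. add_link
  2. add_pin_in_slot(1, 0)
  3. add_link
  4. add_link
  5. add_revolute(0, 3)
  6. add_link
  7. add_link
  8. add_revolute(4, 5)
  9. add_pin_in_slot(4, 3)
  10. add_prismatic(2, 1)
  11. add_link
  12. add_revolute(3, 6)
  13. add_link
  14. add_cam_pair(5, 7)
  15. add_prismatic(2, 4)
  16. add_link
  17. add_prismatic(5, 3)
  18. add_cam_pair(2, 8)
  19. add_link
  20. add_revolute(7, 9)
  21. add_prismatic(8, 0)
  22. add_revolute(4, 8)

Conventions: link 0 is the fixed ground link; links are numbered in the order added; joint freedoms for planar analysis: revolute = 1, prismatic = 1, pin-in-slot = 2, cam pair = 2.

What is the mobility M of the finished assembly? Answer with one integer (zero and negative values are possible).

(L,J1,J2)=(1,0,0); link0 fixed
link1: (2,0,0)
PS 1-0 [J2]: (2,0,1)
link2: (3,0,1)
link3: (4,0,1)
R 0-3 [J1]: (4,1,1)
link4: (5,1,1)
link5: (6,1,1)
R 4-5 [J1]: (6,2,1)
PS 4-3 [J2]: (6,2,2)
P 2-1 [J1]: (6,3,2)
link6: (7,3,2)
R 3-6 [J1]: (7,4,2)
link7: (8,4,2)
C 5-7 [J2]: (8,4,3)
P 2-4 [J1]: (8,5,3)
link8: (9,5,3)
P 5-3 [J1]: (9,6,3)
C 2-8 [J2]: (9,6,4)
link9: (10,6,4)
R 7-9 [J1]: (10,7,4)
P 8-0 [J1]: (10,8,4)
R 4-8 [J1]: (10,9,4)
Grübler: 3·9 − 2·9 − 4 = 5

M = 5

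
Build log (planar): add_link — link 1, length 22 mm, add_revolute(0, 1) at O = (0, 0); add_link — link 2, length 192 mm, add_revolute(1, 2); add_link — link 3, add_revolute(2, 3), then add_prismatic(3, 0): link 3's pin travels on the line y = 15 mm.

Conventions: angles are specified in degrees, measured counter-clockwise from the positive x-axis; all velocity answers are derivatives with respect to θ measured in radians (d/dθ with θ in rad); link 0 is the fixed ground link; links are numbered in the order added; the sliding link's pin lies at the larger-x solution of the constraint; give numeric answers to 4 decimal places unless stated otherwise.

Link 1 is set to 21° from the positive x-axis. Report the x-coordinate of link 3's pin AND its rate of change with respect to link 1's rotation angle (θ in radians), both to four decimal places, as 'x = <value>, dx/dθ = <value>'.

geometry: r = 22 mm, L = 192 mm, e = 15 mm
crank pin P = (r cos θ, r sin θ) = (20.538769, 7.884095)
h = r sin θ − e = 7.884095 − 15 = -7.115905
x = r cos θ + √(L² − h²) = 20.538769 + 191.868090 = 212.406859
dx/dθ = −r sin θ − h·r cos θ/√(L² − h²) (θ in radians; h = -7.115905) = -7.122364

x = 212.4069, dx/dθ = -7.1224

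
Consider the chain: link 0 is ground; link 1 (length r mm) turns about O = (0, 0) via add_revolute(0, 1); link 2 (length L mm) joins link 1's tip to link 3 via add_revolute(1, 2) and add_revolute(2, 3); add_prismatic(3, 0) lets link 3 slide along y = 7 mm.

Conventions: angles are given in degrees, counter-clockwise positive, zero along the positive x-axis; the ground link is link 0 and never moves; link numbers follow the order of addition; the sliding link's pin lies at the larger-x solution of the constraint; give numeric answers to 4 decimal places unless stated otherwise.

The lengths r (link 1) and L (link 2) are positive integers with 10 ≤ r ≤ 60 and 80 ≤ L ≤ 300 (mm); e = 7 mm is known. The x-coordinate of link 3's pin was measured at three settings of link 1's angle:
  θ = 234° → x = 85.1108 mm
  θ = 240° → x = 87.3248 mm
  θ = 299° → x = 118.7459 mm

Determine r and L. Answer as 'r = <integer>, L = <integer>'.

constraint per measurement: (x − r cos θ)² + (r sin θ − e)² = L²
subtracting the θ₁ and θ₂ equations cancels the r² and L² terms:
r = (x₁² − x₂²) / (2[(x₁cos θ₁ + e sin θ₁) − (x₂cos θ₂ + e sin θ₂)]) = 31.9988 → r = 32
L² = (x₁ − r cos θ₁)² + (r sin θ₁ − e)² = 11881.0078 → L = 109.0000 → L = 109
check at θ₃=299°: x = 118.7459 (printed 118.7459) ✓

r = 32, L = 109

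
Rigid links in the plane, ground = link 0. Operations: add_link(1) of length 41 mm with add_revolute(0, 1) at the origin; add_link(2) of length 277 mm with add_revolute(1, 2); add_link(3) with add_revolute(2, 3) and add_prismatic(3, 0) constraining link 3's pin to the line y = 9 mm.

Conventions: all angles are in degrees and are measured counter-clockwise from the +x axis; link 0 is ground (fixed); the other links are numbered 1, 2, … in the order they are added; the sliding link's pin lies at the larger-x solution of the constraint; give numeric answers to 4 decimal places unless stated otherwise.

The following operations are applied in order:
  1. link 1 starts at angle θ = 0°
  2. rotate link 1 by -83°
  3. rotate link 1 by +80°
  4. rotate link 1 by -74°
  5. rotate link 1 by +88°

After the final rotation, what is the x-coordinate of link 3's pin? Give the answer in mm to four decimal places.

geometry: r = 41 mm, L = 277 mm, e = 9 mm; θ starts at 0°
rotate link 1 by -83°: θ ← 0° -83° = -83°
rotate link 1 by +80°: θ ← -83° +80° = -3°
rotate link 1 by -74°: θ ← -3° -74° = -77°
rotate link 1 by +88°: θ ← -77° +88° = 11°
crank pin P = (r cos θ, r sin θ) = (40.246715, 7.823169)
h = r sin θ − e = 7.823169 − 9 = -1.176831
x = r cos θ + √(L² − h²) = 40.246715 + 276.997500 = 317.244215

317.2442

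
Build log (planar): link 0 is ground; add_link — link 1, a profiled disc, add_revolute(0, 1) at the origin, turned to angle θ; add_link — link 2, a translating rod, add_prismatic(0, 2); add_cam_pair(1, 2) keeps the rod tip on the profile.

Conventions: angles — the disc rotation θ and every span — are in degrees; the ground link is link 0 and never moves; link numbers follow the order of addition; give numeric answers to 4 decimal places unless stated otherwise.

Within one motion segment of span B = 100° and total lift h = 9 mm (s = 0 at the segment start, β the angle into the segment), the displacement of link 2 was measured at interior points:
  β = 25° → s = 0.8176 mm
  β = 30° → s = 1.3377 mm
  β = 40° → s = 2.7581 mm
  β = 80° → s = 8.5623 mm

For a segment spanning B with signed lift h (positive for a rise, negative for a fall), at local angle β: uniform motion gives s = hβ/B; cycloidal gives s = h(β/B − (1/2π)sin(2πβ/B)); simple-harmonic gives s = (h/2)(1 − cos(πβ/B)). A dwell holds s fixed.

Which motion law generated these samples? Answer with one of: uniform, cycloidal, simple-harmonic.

candidates at β/B = r: uniform s = h·r (linear in β); cycloidal s = h·(r − sin(2πr)/(2π)); simple-harmonic s = (h/2)(1 − cos(πr))
β=25°: printed 0.8176 | uniform 2.2500, cycloidal 0.8176, simple-harmonic 1.3180
β=30°: printed 1.3377 | uniform 2.7000, cycloidal 1.3377, simple-harmonic 1.8550
β=40°: printed 2.7581 | uniform 3.6000, cycloidal 2.7581, simple-harmonic 3.1094
β=80°: printed 8.5623 | uniform 7.2000, cycloidal 8.5623, simple-harmonic 8.1406
only one law matches every sample → cycloidal

cycloidal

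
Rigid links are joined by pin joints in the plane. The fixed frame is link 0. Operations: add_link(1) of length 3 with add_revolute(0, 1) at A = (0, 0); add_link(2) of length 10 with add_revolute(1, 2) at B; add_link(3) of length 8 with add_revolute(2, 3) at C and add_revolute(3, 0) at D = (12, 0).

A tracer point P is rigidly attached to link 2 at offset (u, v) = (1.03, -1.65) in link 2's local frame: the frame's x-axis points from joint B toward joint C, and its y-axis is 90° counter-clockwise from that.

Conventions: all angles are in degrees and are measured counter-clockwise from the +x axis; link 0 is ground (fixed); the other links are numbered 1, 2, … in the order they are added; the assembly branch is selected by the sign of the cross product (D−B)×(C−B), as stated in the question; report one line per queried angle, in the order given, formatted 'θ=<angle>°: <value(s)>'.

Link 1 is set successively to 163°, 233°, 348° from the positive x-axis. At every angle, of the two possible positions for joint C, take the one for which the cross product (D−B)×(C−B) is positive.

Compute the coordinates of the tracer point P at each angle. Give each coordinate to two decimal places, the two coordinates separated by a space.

A=(0,0), D=(12.00,0)
θ=163°: B = A + 3.00·(cos163°, sin163°) = (-2.8689, 0.8771)
θ=163°: |BD| = 14.8948
θ=163°: circle(B,10.00) ∩ circle(D,8.00): a=8.6559, h=5.0076
θ=163°:   candidates: C₊=(6.0668,5.3663) cross=74.587; C₋=(5.4770,-4.6315) cross=-74.587
θ=163°:   branch + wants cross > 0 → take C=(6.0668,5.3663) (cross=74.587)
θ=163°: ex = (C−B)/|BC| = (0.8936,0.4489); ey = (-0.4489,0.8936)
θ=163°: P = B + 1.03·ex + -1.65·ey = (-1.2078,-0.1349)
θ=233°: B = A + 3.00·(cos233°, sin233°) = (-1.8054, -2.3959)
θ=233°: |BD| = 14.0118
θ=233°: circle(B,10.00) ∩ circle(D,8.00): a=8.2905, h=5.5917
θ=233°:   candidates: C₊=(5.4069,4.5311) cross=78.350; C₋=(7.3191,-6.4876) cross=-78.350
θ=233°:   branch + wants cross > 0 → take C=(5.4069,4.5311) (cross=78.350)
θ=233°: ex = (C−B)/|BC| = (0.7212,0.6927); ey = (-0.6927,0.7212)
θ=233°: P = B + 1.03·ex + -1.65·ey = (0.0804,-2.8725)
θ=348°: B = A + 3.00·(cos348°, sin348°) = (2.9344, -0.6237)
θ=348°: |BD| = 9.0870
θ=348°: circle(B,10.00) ∩ circle(D,8.00): a=6.5243, h=7.5784
θ=348°:   candidates: C₊=(8.9232,7.3847) cross=68.865; C₋=(9.9636,-7.7365) cross=-68.865
θ=348°:   branch + wants cross > 0 → take C=(8.9232,7.3847) (cross=68.865)
θ=348°: ex = (C−B)/|BC| = (0.5989,0.8008); ey = (-0.8008,0.5989)
θ=348°: P = B + 1.03·ex + -1.65·ey = (4.8727,-0.7870)

θ=163°: -1.21 -0.13
θ=233°: 0.08 -2.87
θ=348°: 4.87 -0.79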